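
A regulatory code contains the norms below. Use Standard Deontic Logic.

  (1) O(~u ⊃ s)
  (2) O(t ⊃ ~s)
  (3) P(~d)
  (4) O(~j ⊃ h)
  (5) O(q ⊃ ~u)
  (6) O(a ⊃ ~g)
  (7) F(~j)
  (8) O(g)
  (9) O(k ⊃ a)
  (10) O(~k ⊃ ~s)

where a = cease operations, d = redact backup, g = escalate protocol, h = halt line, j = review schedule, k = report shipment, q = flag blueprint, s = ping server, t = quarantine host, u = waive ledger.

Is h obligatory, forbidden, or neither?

Premise 4 is O(~j ⊃ h), but O(~j) is not derivable from the premises, so it does not yield O(h).
No premise or chain of K-axiom applications forces O(h), and none forces O(~h). So h is neither obligatory nor forbidden under these norms.

Neither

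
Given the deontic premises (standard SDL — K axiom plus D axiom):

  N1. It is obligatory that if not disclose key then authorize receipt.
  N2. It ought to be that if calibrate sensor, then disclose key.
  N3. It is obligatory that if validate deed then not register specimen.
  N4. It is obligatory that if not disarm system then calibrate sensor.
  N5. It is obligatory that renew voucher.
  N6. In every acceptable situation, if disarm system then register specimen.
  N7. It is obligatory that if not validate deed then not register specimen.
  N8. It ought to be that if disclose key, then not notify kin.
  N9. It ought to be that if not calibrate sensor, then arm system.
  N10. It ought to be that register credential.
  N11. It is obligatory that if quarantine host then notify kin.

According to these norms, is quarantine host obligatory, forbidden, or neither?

Forbidden

Premises 3 and 7 cover both cases: O(validate_deed → ¬register_specimen) and O(¬validate_deed → ¬register_specimen). Since validate_deed ∨ ¬validate_deed is a tautology, O(¬register_specimen) follows.
Premise 6, O(disarm_system → register_specimen), contraposes to O(¬register_specimen → ¬disarm_system); with O(¬register_specimen) we get O(¬disarm_system).
Premise 4 is O(¬disarm_system → calibrate_sensor); since O(¬disarm_system), deontic closure gives O(calibrate_sensor).
From O(calibrate_sensor) and premise 2, O(calibrate_sensor → disclose_key), we obtain O(disclose_key).
Applying K to premise 8 (O(disclose_key → ¬notify_kin)) and O(disclose_key) yields O(¬notify_kin).
The contrapositive of premise 11 (O(quarantine_host → notify_kin)) is O(¬notify_kin → ¬quarantine_host), and O(¬notify_kin) is already established, so O(¬quarantine_host).
Premises 1, 5, 9, 10 do not contribute to this derivation.
Thus O(¬quarantine_host), which is F(quarantine_host): quarantine_host is forbidden.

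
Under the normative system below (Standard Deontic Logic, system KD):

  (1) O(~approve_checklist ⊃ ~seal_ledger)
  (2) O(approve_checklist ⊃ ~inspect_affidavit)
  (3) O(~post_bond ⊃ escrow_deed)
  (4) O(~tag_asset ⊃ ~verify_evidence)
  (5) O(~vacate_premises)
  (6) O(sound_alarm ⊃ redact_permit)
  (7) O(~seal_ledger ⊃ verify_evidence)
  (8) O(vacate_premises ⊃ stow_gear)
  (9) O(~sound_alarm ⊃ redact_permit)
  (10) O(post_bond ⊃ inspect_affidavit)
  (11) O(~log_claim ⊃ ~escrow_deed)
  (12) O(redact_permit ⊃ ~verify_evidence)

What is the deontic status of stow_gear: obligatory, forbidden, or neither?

Neither

Premise 8 is O(vacate_premises ⊃ stow_gear), but O(vacate_premises) is not derivable from the premises, so it does not yield O(stow_gear).
No premise or chain of K-axiom applications forces O(stow_gear), and none forces O(~stow_gear). So stow_gear is neither obligatory nor forbidden under these norms.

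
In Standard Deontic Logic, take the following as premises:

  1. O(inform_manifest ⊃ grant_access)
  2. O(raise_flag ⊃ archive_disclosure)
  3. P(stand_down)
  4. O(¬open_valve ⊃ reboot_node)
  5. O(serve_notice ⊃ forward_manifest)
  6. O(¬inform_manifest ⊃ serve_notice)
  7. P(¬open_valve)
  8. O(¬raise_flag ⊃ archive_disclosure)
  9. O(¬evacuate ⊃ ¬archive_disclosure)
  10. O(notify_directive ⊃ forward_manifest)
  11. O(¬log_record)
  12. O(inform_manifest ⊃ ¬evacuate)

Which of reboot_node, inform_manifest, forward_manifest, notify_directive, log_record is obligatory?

By case analysis on ¬raise_flag: premise 8 gives O(¬raise_flag ⊃ archive_disclosure) and premise 2 gives O(raise_flag ⊃ archive_disclosure), so O(archive_disclosure) either way.
The contrapositive of premise 9 (O(¬evacuate ⊃ ¬archive_disclosure)) is O(archive_disclosure ⊃ evacuate), and O(archive_disclosure) is already established, so O(evacuate).
The contrapositive of premise 12 (O(inform_manifest ⊃ ¬evacuate)) is O(evacuate ⊃ ¬inform_manifest), and O(evacuate) is already established, so O(¬inform_manifest).
From O(¬inform_manifest) and premise 6, O(¬inform_manifest ⊃ serve_notice), we obtain O(serve_notice).
With premise 5, O(serve_notice ⊃ forward_manifest), the K-axiom yields O(forward_manifest).
So O(forward_manifest) holds — forward_manifest is obligatory. None of the other listed options is made obligatory by any chain of premises.

forward_manifest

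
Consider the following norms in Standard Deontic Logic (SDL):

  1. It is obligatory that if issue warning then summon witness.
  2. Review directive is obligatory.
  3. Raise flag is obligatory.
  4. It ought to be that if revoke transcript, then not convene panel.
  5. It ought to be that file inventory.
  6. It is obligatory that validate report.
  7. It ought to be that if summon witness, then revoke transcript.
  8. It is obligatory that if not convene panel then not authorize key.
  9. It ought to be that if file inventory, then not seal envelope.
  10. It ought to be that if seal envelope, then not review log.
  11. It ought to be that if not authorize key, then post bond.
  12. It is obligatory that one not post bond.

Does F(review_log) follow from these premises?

Premise 10 is O(seal_envelope → ¬review_log), but O(seal_envelope) is not derivable from the premises, so it does not yield O(¬review_log).
No other premise forces O(¬review_log). An ideal world satisfying every premise can still have review_log true, so F(review_log) is not derivable.

No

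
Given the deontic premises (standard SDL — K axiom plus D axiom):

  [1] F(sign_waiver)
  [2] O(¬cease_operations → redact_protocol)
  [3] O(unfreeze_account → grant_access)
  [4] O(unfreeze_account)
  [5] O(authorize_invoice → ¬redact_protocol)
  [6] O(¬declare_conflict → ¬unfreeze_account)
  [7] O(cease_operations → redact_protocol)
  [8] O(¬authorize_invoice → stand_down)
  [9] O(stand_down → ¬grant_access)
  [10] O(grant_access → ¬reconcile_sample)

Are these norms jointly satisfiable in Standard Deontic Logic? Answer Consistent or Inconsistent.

Inconsistent

Premises 2 and 7 are O(¬cease_operations → redact_protocol) and O(cease_operations → redact_protocol); every ideal world satisfies ¬cease_operations or cease_operations, so in either case redact_protocol holds — hence O(redact_protocol).
Premise 5 is O(authorize_invoice → ¬redact_protocol); contrapositively O(redact_protocol → ¬authorize_invoice). Since O(redact_protocol) holds, K gives O(¬authorize_invoice).
Premise 8 is O(¬authorize_invoice → stand_down); since O(¬authorize_invoice), deontic closure gives O(stand_down).
Applying K to premise 9 (O(stand_down → ¬grant_access)) and O(stand_down) yields O(¬grant_access).
The contrapositive of premise 3 (O(unfreeze_account → grant_access)) is O(¬grant_access → ¬unfreeze_account), and O(¬grant_access) is already established, so O(¬unfreeze_account).
However, premise 4 gives O(unfreeze_account).
We now have both O(¬unfreeze_account) and O(unfreeze_account) — unfreeze_account is simultaneously obligatory and forbidden, violating the D-axiom.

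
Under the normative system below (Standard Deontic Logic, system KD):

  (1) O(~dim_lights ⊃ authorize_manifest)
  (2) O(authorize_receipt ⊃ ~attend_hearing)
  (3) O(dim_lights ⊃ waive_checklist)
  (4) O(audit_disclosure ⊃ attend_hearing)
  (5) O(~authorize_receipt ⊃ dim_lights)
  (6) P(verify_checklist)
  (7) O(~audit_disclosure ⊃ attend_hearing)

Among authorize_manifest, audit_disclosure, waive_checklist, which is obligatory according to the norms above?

waive_checklist

By case analysis on audit_disclosure: premise 4 gives O(audit_disclosure ⊃ attend_hearing) and premise 7 gives O(~audit_disclosure ⊃ attend_hearing), so O(attend_hearing) either way.
The contrapositive of premise 2 (O(authorize_receipt ⊃ ~attend_hearing)) is O(attend_hearing ⊃ ~authorize_receipt), and O(attend_hearing) is already established, so O(~authorize_receipt).
Applying K to premise 5 (O(~authorize_receipt ⊃ dim_lights)) and O(~authorize_receipt) yields O(dim_lights).
Applying K to premise 3 (O(dim_lights ⊃ waive_checklist)) and O(dim_lights) yields O(waive_checklist).
So O(waive_checklist) holds — waive_checklist is obligatory. None of the other listed options is made obligatory by any chain of premises.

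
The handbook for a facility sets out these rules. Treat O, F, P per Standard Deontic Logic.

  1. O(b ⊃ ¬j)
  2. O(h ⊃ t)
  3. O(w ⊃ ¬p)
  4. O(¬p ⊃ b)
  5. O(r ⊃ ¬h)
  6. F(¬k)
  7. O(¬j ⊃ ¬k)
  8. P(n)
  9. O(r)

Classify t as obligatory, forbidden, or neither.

Neither

Premise 2 is O(h ⊃ t), but O(h) is not derivable from the premises, so it does not yield O(t).
No premise or chain of K-axiom applications forces O(t), and none forces O(¬t). So t is neither obligatory nor forbidden under these norms.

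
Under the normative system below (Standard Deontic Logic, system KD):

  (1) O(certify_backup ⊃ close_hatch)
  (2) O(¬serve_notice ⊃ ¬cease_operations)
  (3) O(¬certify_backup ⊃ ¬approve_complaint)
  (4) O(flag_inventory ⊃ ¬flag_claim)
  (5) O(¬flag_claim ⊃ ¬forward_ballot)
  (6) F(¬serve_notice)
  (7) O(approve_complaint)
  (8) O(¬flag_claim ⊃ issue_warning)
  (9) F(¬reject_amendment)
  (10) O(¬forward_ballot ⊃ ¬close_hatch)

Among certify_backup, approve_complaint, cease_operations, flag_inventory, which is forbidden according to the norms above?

From premise 7 we have O(approve_complaint).
Premise 3, O(¬certify_backup ⊃ ¬approve_complaint), contraposes to O(approve_complaint ⊃ certify_backup); with O(approve_complaint) we get O(certify_backup).
Premise 1 is O(certify_backup ⊃ close_hatch); since O(certify_backup), deontic closure gives O(close_hatch).
Premise 10 is O(¬forward_ballot ⊃ ¬close_hatch); contrapositively O(close_hatch ⊃ forward_ballot). Since O(close_hatch) holds, K gives O(forward_ballot).
Premise 5 is O(¬flag_claim ⊃ ¬forward_ballot); contrapositively O(forward_ballot ⊃ flag_claim). Since O(forward_ballot) holds, K gives O(flag_claim).
Premise 4 is O(flag_inventory ⊃ ¬flag_claim); contrapositively O(flag_claim ⊃ ¬flag_inventory). Since O(flag_claim) holds, K gives O(¬flag_inventory).
So O(¬flag_inventory) holds, i.e. flag_inventory is forbidden. None of the other listed options is forbidden under the premises.

flag_inventory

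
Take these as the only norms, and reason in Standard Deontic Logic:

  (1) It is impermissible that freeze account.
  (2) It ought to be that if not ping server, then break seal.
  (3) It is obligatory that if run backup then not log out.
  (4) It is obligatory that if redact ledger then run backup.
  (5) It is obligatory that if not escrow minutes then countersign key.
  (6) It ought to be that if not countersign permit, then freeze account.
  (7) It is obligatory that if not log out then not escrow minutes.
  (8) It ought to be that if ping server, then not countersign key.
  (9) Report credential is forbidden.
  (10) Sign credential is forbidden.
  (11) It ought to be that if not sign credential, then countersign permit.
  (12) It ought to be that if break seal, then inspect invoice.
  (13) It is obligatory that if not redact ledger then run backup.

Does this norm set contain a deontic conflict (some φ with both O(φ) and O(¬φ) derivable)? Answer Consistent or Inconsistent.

Premise 6 is O(¬countersign_permit → freeze_account), but O(¬countersign_permit) is not derivable from the premises, so it does not yield O(freeze_account).
So O(freeze_account) is not derivable, and the apparent clash with O(¬freeze_account) does not arise.
A world satisfying every obligation exists (e.g. break_seal=true, countersign_key=true, countersign_permit=true, escrow_minutes=false, freeze_account=false, inspect_invoice=true, log_out=false, ping_server=false, redact_ledger=false, report_credential=false, run_backup=true, sign_credential=false); no atom is both obligatory and forbidden, so the set is consistent.

Consistent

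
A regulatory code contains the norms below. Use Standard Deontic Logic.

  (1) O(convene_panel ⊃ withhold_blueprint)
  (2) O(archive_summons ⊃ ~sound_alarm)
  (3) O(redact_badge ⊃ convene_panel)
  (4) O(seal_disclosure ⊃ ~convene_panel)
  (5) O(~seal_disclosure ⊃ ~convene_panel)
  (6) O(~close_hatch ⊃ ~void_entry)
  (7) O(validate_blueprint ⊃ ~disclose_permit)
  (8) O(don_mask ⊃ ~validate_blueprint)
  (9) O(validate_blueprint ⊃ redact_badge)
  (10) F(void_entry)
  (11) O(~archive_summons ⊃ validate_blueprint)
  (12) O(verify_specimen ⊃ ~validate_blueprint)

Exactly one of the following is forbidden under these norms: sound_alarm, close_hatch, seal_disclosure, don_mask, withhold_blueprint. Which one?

sound_alarm

Premises 4 and 5 are O(seal_disclosure ⊃ ~convene_panel) and O(~seal_disclosure ⊃ ~convene_panel); every ideal world satisfies seal_disclosure or ~seal_disclosure, so in either case ~convene_panel holds — hence O(~convene_panel).
Premise 3 is O(redact_badge ⊃ convene_panel); contrapositively O(~convene_panel ⊃ ~redact_badge). Since O(~convene_panel) holds, K gives O(~redact_badge).
Premise 9 is O(validate_blueprint ⊃ redact_badge); contrapositively O(~redact_badge ⊃ ~validate_blueprint). Since O(~redact_badge) holds, K gives O(~validate_blueprint).
Premise 11, O(~archive_summons ⊃ validate_blueprint), contraposes to O(~validate_blueprint ⊃ archive_summons); with O(~validate_blueprint) we get O(archive_summons).
With premise 2, O(archive_summons ⊃ ~sound_alarm), the K-axiom yields O(~sound_alarm).
So O(~sound_alarm) holds, i.e. sound_alarm is forbidden. None of the other listed options is forbidden under the premises.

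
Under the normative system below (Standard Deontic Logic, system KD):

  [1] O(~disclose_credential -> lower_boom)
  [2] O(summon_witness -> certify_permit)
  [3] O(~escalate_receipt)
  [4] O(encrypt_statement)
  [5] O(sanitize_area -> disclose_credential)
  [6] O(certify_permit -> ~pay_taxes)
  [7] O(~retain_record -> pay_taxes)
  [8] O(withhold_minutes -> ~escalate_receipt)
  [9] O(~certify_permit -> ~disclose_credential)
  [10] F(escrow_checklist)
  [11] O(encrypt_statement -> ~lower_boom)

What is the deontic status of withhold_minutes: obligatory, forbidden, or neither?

Neither

Premise 8 is O(withhold_minutes -> ~escalate_receipt); even if O(~escalate_receipt) held, inferring O(withhold_minutes) would be affirming the consequent — invalid.
No premise or chain of K-axiom applications forces O(withhold_minutes), and none forces O(~withhold_minutes). So withhold_minutes is neither obligatory nor forbidden under these norms.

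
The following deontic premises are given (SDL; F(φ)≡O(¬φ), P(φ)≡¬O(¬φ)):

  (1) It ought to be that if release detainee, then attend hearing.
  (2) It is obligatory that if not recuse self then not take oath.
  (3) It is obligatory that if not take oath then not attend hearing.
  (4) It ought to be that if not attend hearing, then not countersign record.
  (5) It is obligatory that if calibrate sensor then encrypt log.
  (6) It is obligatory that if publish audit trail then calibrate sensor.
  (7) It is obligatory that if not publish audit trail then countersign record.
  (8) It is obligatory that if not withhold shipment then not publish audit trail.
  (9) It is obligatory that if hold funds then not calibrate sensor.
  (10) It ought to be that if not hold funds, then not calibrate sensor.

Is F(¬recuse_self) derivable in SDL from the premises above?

Premises 9 and 10 cover both cases: O(hold_funds → ¬calibrate_sensor) and O(¬hold_funds → ¬calibrate_sensor). Since hold_funds ∨ ¬hold_funds is a tautology, O(¬calibrate_sensor) follows.
The contrapositive of premise 6 (O(publish_audit_trail → calibrate_sensor)) is O(¬calibrate_sensor → ¬publish_audit_trail), and O(¬calibrate_sensor) is already established, so O(¬publish_audit_trail).
Premise 7 is O(¬publish_audit_trail → countersign_record); since O(¬publish_audit_trail), deontic closure gives O(countersign_record).
Premise 4, O(¬attend_hearing → ¬countersign_record), contraposes to O(countersign_record → attend_hearing); with O(countersign_record) we get O(attend_hearing).
The contrapositive of premise 3 (O(¬take_oath → ¬attend_hearing)) is O(attend_hearing → take_oath), and O(attend_hearing) is already established, so O(take_oath).
Premise 2, O(¬recuse_self → ¬take_oath), contraposes to O(take_oath → recuse_self); with O(take_oath) we get O(recuse_self).
Premises 1, 5, 8 do not contribute to this derivation.
So O(recuse_self) holds, i.e. F(¬recuse_self). The claim follows.

Yes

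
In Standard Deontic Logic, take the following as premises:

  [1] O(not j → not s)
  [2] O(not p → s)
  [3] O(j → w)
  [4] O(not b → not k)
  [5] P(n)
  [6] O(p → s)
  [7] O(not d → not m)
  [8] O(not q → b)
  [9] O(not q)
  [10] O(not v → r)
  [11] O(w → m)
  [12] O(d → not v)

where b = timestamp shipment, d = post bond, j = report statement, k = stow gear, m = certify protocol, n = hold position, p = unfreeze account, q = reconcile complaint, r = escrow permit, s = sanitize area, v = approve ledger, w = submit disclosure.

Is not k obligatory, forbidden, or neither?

Neither

Premise 4 is O(not b → not k), but O(not b) is not derivable from the premises, so it does not yield O(not k).
No premise or chain of K-axiom applications forces O(not k), and none forces O(k). So not k is neither obligatory nor forbidden under these norms.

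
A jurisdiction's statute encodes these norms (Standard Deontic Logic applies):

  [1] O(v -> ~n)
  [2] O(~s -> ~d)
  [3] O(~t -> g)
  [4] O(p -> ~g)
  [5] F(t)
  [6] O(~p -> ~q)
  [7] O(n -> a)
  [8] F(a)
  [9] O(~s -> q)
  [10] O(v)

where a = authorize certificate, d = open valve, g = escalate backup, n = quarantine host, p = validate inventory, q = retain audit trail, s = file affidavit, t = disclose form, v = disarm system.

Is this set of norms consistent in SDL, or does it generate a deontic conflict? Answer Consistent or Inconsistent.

Premise 7 is O(n -> a), but O(n) is not derivable from the premises, so it does not yield O(a).
So O(a) is not derivable, and the apparent clash with O(~a) does not arise.
A world satisfying every obligation exists (e.g. a=false, d=false, g=true, n=false, p=false, q=false, s=true, t=false, v=true); no atom is both obligatory and forbidden, so the set is consistent.

Consistent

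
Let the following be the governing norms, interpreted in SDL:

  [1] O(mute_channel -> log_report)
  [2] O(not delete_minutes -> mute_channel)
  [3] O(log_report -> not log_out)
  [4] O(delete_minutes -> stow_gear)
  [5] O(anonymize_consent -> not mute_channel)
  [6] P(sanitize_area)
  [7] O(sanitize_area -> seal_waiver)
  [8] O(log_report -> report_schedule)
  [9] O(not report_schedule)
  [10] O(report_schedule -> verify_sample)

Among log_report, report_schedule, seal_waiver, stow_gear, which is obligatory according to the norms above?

Premise 9 states O(not report_schedule) outright.
Premise 8 is O(log_report -> report_schedule); contrapositively O(not report_schedule -> not log_report). Since O(not report_schedule) holds, K gives O(not log_report).
Premise 1 is O(mute_channel -> log_report); contrapositively O(not log_report -> not mute_channel). Since O(not log_report) holds, K gives O(not mute_channel).
Premise 2 is O(not delete_minutes -> mute_channel); contrapositively O(not mute_channel -> delete_minutes). Since O(not mute_channel) holds, K gives O(delete_minutes).
From O(delete_minutes) and premise 4, O(delete_minutes -> stow_gear), we obtain O(stow_gear).
So O(stow_gear) holds — stow_gear is obligatory. None of the other listed options is made obligatory by any chain of premises.

stow_gear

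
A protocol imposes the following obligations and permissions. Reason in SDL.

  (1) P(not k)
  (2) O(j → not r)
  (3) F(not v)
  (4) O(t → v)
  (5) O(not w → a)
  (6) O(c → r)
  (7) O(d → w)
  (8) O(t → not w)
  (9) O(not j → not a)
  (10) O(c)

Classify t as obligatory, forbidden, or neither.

Forbidden

Premise 10 gives O(c).
With premise 6, O(c → r), the K-axiom yields O(r).
Premise 2, O(j → not r), contraposes to O(r → not j); with O(r) we get O(not j).
Applying K to premise 9 (O(not j → not a)) and O(not j) yields O(not a).
Premise 5, O(not w → a), contraposes to O(not a → w); with O(not a) we get O(w).
Premise 8 is O(t → not w); contrapositively O(w → not t). Since O(w) holds, K gives O(not t).
Premises 1, 3, 4, 7 do not contribute to this derivation.
Thus O(not t), which is F(t): t is forbidden.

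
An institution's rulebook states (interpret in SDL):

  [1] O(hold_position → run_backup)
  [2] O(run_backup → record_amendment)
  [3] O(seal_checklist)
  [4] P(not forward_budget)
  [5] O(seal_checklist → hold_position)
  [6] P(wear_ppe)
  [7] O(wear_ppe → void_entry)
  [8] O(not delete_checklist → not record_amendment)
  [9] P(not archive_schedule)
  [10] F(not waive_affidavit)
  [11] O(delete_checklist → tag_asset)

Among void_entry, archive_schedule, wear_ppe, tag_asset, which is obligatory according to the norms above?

tag_asset

From premise 3 we have O(seal_checklist).
Applying K to premise 5 (O(seal_checklist → hold_position)) and O(seal_checklist) yields O(hold_position).
With premise 1, O(hold_position → run_backup), the K-axiom yields O(run_backup).
Premise 2 is O(run_backup → record_amendment); since O(run_backup), deontic closure gives O(record_amendment).
The contrapositive of premise 8 (O(not delete_checklist → not record_amendment)) is O(record_amendment → delete_checklist), and O(record_amendment) is already established, so O(delete_checklist).
With premise 11, O(delete_checklist → tag_asset), the K-axiom yields O(tag_asset).
So O(tag_asset) holds — tag_asset is obligatory. None of the other listed options is made obligatory by any chain of premises.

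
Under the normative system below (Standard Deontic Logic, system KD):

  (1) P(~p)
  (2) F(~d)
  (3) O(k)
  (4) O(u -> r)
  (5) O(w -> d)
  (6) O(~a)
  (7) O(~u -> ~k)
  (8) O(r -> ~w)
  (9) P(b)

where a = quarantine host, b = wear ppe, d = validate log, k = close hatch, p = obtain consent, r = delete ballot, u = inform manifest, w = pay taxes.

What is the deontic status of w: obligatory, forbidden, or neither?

Forbidden

From premise 3 we have O(k).
The contrapositive of premise 7 (O(~u -> ~k)) is O(k -> u), and O(k) is already established, so O(u).
Premise 4 is O(u -> r); since O(u), deontic closure gives O(r).
With premise 8, O(r -> ~w), the K-axiom yields O(~w).
Premises 1, 2, 5, 6, 9 do not contribute to this derivation.
Thus O(~w), which is F(w): w is forbidden.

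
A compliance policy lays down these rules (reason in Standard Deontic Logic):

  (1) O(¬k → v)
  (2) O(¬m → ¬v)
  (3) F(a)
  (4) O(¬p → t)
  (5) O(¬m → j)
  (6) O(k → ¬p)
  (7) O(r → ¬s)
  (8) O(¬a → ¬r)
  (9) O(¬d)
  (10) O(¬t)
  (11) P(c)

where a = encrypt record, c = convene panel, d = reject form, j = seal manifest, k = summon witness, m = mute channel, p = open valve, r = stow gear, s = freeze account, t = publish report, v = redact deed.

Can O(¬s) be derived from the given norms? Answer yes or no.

Premise 7 is O(r → ¬s), but O(r) is not derivable from the premises, so it does not yield O(¬s).
No other premise forces O(¬s). An ideal world satisfying every premise can still have ¬s false, so O(¬s) is not derivable.

No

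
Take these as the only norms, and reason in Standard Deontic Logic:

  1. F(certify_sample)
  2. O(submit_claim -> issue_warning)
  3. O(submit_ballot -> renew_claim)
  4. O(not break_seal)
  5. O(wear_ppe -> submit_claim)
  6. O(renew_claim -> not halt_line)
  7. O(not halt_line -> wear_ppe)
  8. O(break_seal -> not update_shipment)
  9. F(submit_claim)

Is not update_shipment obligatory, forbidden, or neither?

Premise 8 is O(break_seal -> not update_shipment), but O(break_seal) is not derivable from the premises, so it does not yield O(not update_shipment).
No premise or chain of K-axiom applications forces O(not update_shipment), and none forces O(update_shipment). So not update_shipment is neither obligatory nor forbidden under these norms.

Neither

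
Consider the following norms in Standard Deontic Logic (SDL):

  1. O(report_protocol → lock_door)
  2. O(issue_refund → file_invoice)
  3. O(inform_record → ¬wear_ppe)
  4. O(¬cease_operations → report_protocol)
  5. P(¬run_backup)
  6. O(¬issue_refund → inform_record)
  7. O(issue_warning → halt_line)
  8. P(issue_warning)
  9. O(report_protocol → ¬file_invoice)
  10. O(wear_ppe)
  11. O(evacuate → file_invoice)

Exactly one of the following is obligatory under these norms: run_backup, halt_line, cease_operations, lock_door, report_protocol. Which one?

Premise 10 gives O(wear_ppe).
Premise 3, O(inform_record → ¬wear_ppe), contraposes to O(wear_ppe → ¬inform_record); with O(wear_ppe) we get O(¬inform_record).
The contrapositive of premise 6 (O(¬issue_refund → inform_record)) is O(¬inform_record → issue_refund), and O(¬inform_record) is already established, so O(issue_refund).
From O(issue_refund) and premise 2, O(issue_refund → file_invoice), we obtain O(file_invoice).
The contrapositive of premise 9 (O(report_protocol → ¬file_invoice)) is O(file_invoice → ¬report_protocol), and O(file_invoice) is already established, so O(¬report_protocol).
Premise 4 is O(¬cease_operations → report_protocol); contrapositively O(¬report_protocol → cease_operations). Since O(¬report_protocol) holds, K gives O(cease_operations).
So O(cease_operations) holds — cease_operations is obligatory. None of the other listed options is made obligatory by any chain of premises.

cease_operations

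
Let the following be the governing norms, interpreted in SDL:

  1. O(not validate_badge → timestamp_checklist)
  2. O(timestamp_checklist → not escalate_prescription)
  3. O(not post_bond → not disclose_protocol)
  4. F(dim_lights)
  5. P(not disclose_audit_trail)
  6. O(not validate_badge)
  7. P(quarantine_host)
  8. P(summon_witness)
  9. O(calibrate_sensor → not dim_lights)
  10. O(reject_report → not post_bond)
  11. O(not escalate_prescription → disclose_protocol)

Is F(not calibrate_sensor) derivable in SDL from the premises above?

No

Premise 9 is O(calibrate_sensor → not dim_lights); even if O(not dim_lights) held, inferring O(calibrate_sensor) would be affirming the consequent — invalid.
No other premise forces O(calibrate_sensor). An ideal world satisfying every premise can still have not calibrate_sensor true, so F(not calibrate_sensor) is not derivable.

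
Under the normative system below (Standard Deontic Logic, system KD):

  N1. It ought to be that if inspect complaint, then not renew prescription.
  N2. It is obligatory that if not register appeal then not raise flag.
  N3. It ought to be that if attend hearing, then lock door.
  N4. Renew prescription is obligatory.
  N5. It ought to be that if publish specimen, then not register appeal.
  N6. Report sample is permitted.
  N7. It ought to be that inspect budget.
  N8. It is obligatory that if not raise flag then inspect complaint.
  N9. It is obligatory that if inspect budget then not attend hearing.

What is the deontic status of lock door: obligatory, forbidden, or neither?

Premise 3 is O(attend_hearing → lock_door), but O(attend_hearing) is not derivable from the premises, so it does not yield O(lock_door).
No premise or chain of K-axiom applications forces O(lock_door), and none forces O(¬lock_door). So lock_door is neither obligatory nor forbidden under these norms.

Neither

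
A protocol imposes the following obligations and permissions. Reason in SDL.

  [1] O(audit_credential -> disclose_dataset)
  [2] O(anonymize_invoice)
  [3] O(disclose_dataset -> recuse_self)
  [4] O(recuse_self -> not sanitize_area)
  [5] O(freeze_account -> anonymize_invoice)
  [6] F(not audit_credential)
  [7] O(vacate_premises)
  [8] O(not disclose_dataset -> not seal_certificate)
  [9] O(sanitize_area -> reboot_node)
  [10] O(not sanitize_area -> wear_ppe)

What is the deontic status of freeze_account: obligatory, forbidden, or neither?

Premise 5 is O(freeze_account -> anonymize_invoice); even if O(anonymize_invoice) held, inferring O(freeze_account) would be affirming the consequent — invalid.
No premise or chain of K-axiom applications forces O(freeze_account), and none forces O(not freeze_account). So freeze_account is neither obligatory nor forbidden under these norms.

Neither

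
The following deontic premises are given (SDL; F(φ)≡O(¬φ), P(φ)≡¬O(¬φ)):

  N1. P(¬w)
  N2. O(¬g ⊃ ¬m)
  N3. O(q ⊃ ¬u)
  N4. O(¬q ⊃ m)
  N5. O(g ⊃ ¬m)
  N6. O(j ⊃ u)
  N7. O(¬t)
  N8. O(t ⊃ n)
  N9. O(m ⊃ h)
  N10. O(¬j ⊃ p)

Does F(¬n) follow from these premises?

No

Premise 8 is O(t ⊃ n), but O(t) is not derivable from the premises, so it does not yield O(n).
No other premise forces O(n). An ideal world satisfying every premise can still have ¬n true, so F(¬n) is not derivable.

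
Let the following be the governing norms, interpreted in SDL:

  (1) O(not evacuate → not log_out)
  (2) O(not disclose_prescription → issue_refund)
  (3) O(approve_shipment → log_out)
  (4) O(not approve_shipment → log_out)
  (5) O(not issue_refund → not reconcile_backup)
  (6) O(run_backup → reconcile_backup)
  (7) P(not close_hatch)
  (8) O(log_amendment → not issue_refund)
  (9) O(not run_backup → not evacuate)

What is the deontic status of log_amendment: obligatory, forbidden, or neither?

Forbidden

By case analysis on approve_shipment: premise 3 gives O(approve_shipment → log_out) and premise 4 gives O(not approve_shipment → log_out), so O(log_out) either way.
Premise 1, O(not evacuate → not log_out), contraposes to O(log_out → evacuate); with O(log_out) we get O(evacuate).
Premise 9 is O(not run_backup → not evacuate); contrapositively O(evacuate → run_backup). Since O(evacuate) holds, K gives O(run_backup).
Premise 6 is O(run_backup → reconcile_backup); since O(run_backup), deontic closure gives O(reconcile_backup).
The contrapositive of premise 5 (O(not issue_refund → not reconcile_backup)) is O(reconcile_backup → issue_refund), and O(reconcile_backup) is already established, so O(issue_refund).
Premise 8, O(log_amendment → not issue_refund), contraposes to O(issue_refund → not log_amendment); with O(issue_refund) we get O(not log_amendment).
Premises 2, 7 do not contribute to this derivation.
Thus O(not log_amendment), which is F(log_amendment): log_amendment is forbidden.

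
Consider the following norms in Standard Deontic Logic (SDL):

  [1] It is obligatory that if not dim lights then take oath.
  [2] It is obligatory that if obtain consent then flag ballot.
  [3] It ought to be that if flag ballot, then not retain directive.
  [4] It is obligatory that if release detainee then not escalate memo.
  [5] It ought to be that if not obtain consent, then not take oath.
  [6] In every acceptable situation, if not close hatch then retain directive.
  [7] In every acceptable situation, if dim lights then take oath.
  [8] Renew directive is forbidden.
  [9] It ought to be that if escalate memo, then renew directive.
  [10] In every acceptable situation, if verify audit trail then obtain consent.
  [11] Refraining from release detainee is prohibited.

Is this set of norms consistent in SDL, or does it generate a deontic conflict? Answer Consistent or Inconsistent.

Premise 9 is O(escalate_memo → renew_directive), but O(escalate_memo) is not derivable from the premises, so it does not yield O(renew_directive).
So O(renew_directive) is not derivable, and the apparent clash with O(¬renew_directive) does not arise.
A world satisfying every obligation exists (e.g. close_hatch=true, dim_lights=false, escalate_memo=false, flag_ballot=true, obtain_consent=true, release_detainee=true, renew_directive=false, retain_directive=false, take_oath=true, verify_audit_trail=false); no atom is both obligatory and forbidden, so the set is consistent.

Consistent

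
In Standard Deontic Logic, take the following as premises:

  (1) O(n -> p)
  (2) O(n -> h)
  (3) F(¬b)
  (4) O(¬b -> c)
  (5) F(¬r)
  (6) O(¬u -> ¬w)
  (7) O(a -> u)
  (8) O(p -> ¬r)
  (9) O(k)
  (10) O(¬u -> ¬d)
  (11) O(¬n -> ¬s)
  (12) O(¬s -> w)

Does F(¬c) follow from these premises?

No

Premise 4 is O(¬b -> c), but O(¬b) is not derivable from the premises, so it does not yield O(c).
No other premise forces O(c). An ideal world satisfying every premise can still have ¬c true, so F(¬c) is not derivable.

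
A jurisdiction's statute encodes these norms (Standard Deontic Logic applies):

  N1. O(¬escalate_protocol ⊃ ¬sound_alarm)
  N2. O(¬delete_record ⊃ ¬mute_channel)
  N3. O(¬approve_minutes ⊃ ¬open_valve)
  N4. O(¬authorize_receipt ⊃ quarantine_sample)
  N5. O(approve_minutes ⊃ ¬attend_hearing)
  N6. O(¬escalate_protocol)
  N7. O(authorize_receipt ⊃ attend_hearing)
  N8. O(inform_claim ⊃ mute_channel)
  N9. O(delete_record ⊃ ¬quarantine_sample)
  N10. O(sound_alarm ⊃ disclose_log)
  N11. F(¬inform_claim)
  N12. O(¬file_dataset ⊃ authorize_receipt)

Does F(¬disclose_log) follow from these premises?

Premise 10 is O(sound_alarm ⊃ disclose_log), but O(sound_alarm) is not derivable from the premises, so it does not yield O(disclose_log).
No other premise forces O(disclose_log). An ideal world satisfying every premise can still have ¬disclose_log true, so F(¬disclose_log) is not derivable.

No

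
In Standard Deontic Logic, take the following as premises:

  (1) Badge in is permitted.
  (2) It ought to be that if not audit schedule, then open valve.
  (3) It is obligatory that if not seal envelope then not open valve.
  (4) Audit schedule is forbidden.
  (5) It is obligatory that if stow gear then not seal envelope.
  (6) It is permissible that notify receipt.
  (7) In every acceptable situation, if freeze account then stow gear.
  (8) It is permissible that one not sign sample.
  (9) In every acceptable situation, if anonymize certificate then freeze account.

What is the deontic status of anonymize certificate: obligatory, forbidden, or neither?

Forbidden

Premise 4 is F(audit_schedule), i.e. O(¬audit_schedule).
From O(¬audit_schedule) and premise 2, O(¬audit_schedule → open_valve), we obtain O(open_valve).
The contrapositive of premise 3 (O(¬seal_envelope → ¬open_valve)) is O(open_valve → seal_envelope), and O(open_valve) is already established, so O(seal_envelope).
Premise 5, O(stow_gear → ¬seal_envelope), contraposes to O(seal_envelope → ¬stow_gear); with O(seal_envelope) we get O(¬stow_gear).
Premise 7 is O(freeze_account → stow_gear); contrapositively O(¬stow_gear → ¬freeze_account). Since O(¬stow_gear) holds, K gives O(¬freeze_account).
The contrapositive of premise 9 (O(anonymize_certificate → freeze_account)) is O(¬freeze_account → ¬anonymize_certificate), and O(¬freeze_account) is already established, so O(¬anonymize_certificate).
Premises 1, 6, 8 do not contribute to this derivation.
Thus O(¬anonymize_certificate), which is F(anonymize_certificate): anonymize_certificate is forbidden.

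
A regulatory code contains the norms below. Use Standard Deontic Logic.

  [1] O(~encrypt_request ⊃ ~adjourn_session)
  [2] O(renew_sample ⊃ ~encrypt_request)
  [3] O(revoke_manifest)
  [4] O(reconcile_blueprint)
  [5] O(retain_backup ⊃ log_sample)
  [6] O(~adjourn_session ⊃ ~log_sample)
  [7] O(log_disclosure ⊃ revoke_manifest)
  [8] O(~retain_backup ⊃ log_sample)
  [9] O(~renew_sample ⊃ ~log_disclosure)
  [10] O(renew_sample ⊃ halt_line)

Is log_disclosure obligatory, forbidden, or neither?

Premises 8 and 5 are O(~retain_backup ⊃ log_sample) and O(retain_backup ⊃ log_sample); every ideal world satisfies ~retain_backup or retain_backup, so in either case log_sample holds — hence O(log_sample).
Premise 6 is O(~adjourn_session ⊃ ~log_sample); contrapositively O(log_sample ⊃ adjourn_session). Since O(log_sample) holds, K gives O(adjourn_session).
Premise 1 is O(~encrypt_request ⊃ ~adjourn_session); contrapositively O(adjourn_session ⊃ encrypt_request). Since O(adjourn_session) holds, K gives O(encrypt_request).
The contrapositive of premise 2 (O(renew_sample ⊃ ~encrypt_request)) is O(encrypt_request ⊃ ~renew_sample), and O(encrypt_request) is already established, so O(~renew_sample).
With premise 9, O(~renew_sample ⊃ ~log_disclosure), the K-axiom yields O(~log_disclosure).
Premises 3, 4, 7, 10 do not contribute to this derivation.
Thus O(~log_disclosure), which is F(log_disclosure): log_disclosure is forbidden.

Forbidden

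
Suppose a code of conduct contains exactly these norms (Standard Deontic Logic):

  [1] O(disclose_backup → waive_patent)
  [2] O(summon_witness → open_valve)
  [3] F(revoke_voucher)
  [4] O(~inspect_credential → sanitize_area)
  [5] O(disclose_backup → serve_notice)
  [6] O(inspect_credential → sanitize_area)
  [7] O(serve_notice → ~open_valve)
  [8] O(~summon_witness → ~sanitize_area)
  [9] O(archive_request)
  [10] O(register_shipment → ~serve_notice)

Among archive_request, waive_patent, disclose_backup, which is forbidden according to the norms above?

disclose_backup

By case analysis on ~inspect_credential: premise 4 gives O(~inspect_credential → sanitize_area) and premise 6 gives O(inspect_credential → sanitize_area), so O(sanitize_area) either way.
Premise 8 is O(~summon_witness → ~sanitize_area); contrapositively O(sanitize_area → summon_witness). Since O(sanitize_area) holds, K gives O(summon_witness).
With premise 2, O(summon_witness → open_valve), the K-axiom yields O(open_valve).
The contrapositive of premise 7 (O(serve_notice → ~open_valve)) is O(open_valve → ~serve_notice), and O(open_valve) is already established, so O(~serve_notice).
The contrapositive of premise 5 (O(disclose_backup → serve_notice)) is O(~serve_notice → ~disclose_backup), and O(~serve_notice) is already established, so O(~disclose_backup).
So O(~disclose_backup) holds, i.e. disclose_backup is forbidden. None of the other listed options is forbidden under the premises.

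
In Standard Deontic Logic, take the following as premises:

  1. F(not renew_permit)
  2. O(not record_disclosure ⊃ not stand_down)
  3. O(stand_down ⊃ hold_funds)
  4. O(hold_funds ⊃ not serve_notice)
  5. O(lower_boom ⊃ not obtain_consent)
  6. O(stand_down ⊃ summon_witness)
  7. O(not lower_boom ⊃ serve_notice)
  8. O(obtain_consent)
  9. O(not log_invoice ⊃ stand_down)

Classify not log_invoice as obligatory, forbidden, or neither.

Forbidden

Premise 8 gives O(obtain_consent).
The contrapositive of premise 5 (O(lower_boom ⊃ not obtain_consent)) is O(obtain_consent ⊃ not lower_boom), and O(obtain_consent) is already established, so O(not lower_boom).
From O(not lower_boom) and premise 7, O(not lower_boom ⊃ serve_notice), we obtain O(serve_notice).
Premise 4, O(hold_funds ⊃ not serve_notice), contraposes to O(serve_notice ⊃ not hold_funds); with O(serve_notice) we get O(not hold_funds).
Premise 3, O(stand_down ⊃ hold_funds), contraposes to O(not hold_funds ⊃ not stand_down); with O(not hold_funds) we get O(not stand_down).
Premise 9, O(not log_invoice ⊃ stand_down), contraposes to O(not stand_down ⊃ log_invoice); with O(not stand_down) we get O(log_invoice).
Premises 1, 2, 6 do not contribute to this derivation.
Thus O(log_invoice), which is F(not log_invoice): not log_invoice is forbidden.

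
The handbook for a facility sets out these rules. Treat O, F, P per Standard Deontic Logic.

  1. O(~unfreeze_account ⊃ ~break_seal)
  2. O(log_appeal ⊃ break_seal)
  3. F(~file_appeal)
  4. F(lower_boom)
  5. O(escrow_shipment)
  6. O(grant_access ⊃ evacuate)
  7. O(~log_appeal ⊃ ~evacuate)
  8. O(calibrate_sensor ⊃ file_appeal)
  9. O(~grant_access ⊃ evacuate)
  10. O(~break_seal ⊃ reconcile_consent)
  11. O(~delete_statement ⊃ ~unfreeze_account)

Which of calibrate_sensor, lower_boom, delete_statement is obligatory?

delete_statement

Premises 6 and 9 cover both cases: O(grant_access ⊃ evacuate) and O(~grant_access ⊃ evacuate). Since grant_access ∨ ~grant_access is a tautology, O(evacuate) follows.
The contrapositive of premise 7 (O(~log_appeal ⊃ ~evacuate)) is O(evacuate ⊃ log_appeal), and O(evacuate) is already established, so O(log_appeal).
Applying K to premise 2 (O(log_appeal ⊃ break_seal)) and O(log_appeal) yields O(break_seal).
The contrapositive of premise 1 (O(~unfreeze_account ⊃ ~break_seal)) is O(break_seal ⊃ unfreeze_account), and O(break_seal) is already established, so O(unfreeze_account).
The contrapositive of premise 11 (O(~delete_statement ⊃ ~unfreeze_account)) is O(unfreeze_account ⊃ delete_statement), and O(unfreeze_account) is already established, so O(delete_statement).
So O(delete_statement) holds — delete_statement is obligatory. None of the other listed options is made obligatory by any chain of premises.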